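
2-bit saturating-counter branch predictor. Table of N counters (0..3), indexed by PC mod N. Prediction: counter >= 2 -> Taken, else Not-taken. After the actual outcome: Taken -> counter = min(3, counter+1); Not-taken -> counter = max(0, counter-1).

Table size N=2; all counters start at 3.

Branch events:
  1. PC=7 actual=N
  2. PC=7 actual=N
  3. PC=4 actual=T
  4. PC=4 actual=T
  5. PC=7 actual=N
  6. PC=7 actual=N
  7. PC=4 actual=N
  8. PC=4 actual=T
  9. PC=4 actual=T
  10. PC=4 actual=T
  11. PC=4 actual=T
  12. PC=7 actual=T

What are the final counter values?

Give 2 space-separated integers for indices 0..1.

Answer: 3 1

Derivation:
Ev 1: PC=7 idx=1 pred=T actual=N -> ctr[1]=2
Ev 2: PC=7 idx=1 pred=T actual=N -> ctr[1]=1
Ev 3: PC=4 idx=0 pred=T actual=T -> ctr[0]=3
Ev 4: PC=4 idx=0 pred=T actual=T -> ctr[0]=3
Ev 5: PC=7 idx=1 pred=N actual=N -> ctr[1]=0
Ev 6: PC=7 idx=1 pred=N actual=N -> ctr[1]=0
Ev 7: PC=4 idx=0 pred=T actual=N -> ctr[0]=2
Ev 8: PC=4 idx=0 pred=T actual=T -> ctr[0]=3
Ev 9: PC=4 idx=0 pred=T actual=T -> ctr[0]=3
Ev 10: PC=4 idx=0 pred=T actual=T -> ctr[0]=3
Ev 11: PC=4 idx=0 pred=T actual=T -> ctr[0]=3
Ev 12: PC=7 idx=1 pred=N actual=T -> ctr[1]=1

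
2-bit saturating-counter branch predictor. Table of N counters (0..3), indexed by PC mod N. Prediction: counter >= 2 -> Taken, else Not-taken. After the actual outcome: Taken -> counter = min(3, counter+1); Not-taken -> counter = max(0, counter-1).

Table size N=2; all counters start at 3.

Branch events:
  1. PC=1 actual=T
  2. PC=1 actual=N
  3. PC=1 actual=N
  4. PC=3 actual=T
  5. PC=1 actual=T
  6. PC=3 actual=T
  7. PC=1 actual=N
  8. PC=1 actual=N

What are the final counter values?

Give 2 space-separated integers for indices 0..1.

Ev 1: PC=1 idx=1 pred=T actual=T -> ctr[1]=3
Ev 2: PC=1 idx=1 pred=T actual=N -> ctr[1]=2
Ev 3: PC=1 idx=1 pred=T actual=N -> ctr[1]=1
Ev 4: PC=3 idx=1 pred=N actual=T -> ctr[1]=2
Ev 5: PC=1 idx=1 pred=T actual=T -> ctr[1]=3
Ev 6: PC=3 idx=1 pred=T actual=T -> ctr[1]=3
Ev 7: PC=1 idx=1 pred=T actual=N -> ctr[1]=2
Ev 8: PC=1 idx=1 pred=T actual=N -> ctr[1]=1

Answer: 3 1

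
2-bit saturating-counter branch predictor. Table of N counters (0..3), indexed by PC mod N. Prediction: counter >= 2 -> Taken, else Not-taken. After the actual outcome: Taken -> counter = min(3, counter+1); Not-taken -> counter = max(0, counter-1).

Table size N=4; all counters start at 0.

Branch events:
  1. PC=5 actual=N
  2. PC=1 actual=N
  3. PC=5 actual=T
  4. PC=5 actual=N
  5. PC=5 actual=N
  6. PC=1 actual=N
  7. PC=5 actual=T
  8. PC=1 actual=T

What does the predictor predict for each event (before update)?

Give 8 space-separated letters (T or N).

Answer: N N N N N N N N

Derivation:
Ev 1: PC=5 idx=1 pred=N actual=N -> ctr[1]=0
Ev 2: PC=1 idx=1 pred=N actual=N -> ctr[1]=0
Ev 3: PC=5 idx=1 pred=N actual=T -> ctr[1]=1
Ev 4: PC=5 idx=1 pred=N actual=N -> ctr[1]=0
Ev 5: PC=5 idx=1 pred=N actual=N -> ctr[1]=0
Ev 6: PC=1 idx=1 pred=N actual=N -> ctr[1]=0
Ev 7: PC=5 idx=1 pred=N actual=T -> ctr[1]=1
Ev 8: PC=1 idx=1 pred=N actual=T -> ctr[1]=2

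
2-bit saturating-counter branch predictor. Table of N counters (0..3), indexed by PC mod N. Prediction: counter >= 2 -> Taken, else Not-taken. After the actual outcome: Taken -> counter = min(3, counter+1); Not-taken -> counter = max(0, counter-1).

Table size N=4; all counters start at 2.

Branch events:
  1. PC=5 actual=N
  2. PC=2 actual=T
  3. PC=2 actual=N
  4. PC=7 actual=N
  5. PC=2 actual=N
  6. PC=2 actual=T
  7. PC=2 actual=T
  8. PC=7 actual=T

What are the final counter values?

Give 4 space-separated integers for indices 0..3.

Ev 1: PC=5 idx=1 pred=T actual=N -> ctr[1]=1
Ev 2: PC=2 idx=2 pred=T actual=T -> ctr[2]=3
Ev 3: PC=2 idx=2 pred=T actual=N -> ctr[2]=2
Ev 4: PC=7 idx=3 pred=T actual=N -> ctr[3]=1
Ev 5: PC=2 idx=2 pred=T actual=N -> ctr[2]=1
Ev 6: PC=2 idx=2 pred=N actual=T -> ctr[2]=2
Ev 7: PC=2 idx=2 pred=T actual=T -> ctr[2]=3
Ev 8: PC=7 idx=3 pred=N actual=T -> ctr[3]=2

Answer: 2 1 3 2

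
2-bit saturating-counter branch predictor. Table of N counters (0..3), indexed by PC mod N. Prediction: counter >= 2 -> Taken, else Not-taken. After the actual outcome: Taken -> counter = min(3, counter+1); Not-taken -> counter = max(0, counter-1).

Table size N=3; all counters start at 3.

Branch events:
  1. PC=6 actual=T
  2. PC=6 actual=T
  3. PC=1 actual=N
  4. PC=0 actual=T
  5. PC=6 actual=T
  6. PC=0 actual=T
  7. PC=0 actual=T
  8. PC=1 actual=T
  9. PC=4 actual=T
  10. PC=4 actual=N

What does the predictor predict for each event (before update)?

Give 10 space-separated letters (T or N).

Answer: T T T T T T T T T T

Derivation:
Ev 1: PC=6 idx=0 pred=T actual=T -> ctr[0]=3
Ev 2: PC=6 idx=0 pred=T actual=T -> ctr[0]=3
Ev 3: PC=1 idx=1 pred=T actual=N -> ctr[1]=2
Ev 4: PC=0 idx=0 pred=T actual=T -> ctr[0]=3
Ev 5: PC=6 idx=0 pred=T actual=T -> ctr[0]=3
Ev 6: PC=0 idx=0 pred=T actual=T -> ctr[0]=3
Ev 7: PC=0 idx=0 pred=T actual=T -> ctr[0]=3
Ev 8: PC=1 idx=1 pred=T actual=T -> ctr[1]=3
Ev 9: PC=4 idx=1 pred=T actual=T -> ctr[1]=3
Ev 10: PC=4 idx=1 pred=T actual=N -> ctr[1]=2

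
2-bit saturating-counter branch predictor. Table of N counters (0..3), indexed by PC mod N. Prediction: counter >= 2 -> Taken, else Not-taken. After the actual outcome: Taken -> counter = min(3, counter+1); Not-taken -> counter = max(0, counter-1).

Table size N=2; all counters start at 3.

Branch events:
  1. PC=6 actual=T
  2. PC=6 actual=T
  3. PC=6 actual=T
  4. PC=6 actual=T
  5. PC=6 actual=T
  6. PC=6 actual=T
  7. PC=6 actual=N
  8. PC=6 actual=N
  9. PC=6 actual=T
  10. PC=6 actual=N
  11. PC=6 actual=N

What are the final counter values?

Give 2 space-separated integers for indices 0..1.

Answer: 0 3

Derivation:
Ev 1: PC=6 idx=0 pred=T actual=T -> ctr[0]=3
Ev 2: PC=6 idx=0 pred=T actual=T -> ctr[0]=3
Ev 3: PC=6 idx=0 pred=T actual=T -> ctr[0]=3
Ev 4: PC=6 idx=0 pred=T actual=T -> ctr[0]=3
Ev 5: PC=6 idx=0 pred=T actual=T -> ctr[0]=3
Ev 6: PC=6 idx=0 pred=T actual=T -> ctr[0]=3
Ev 7: PC=6 idx=0 pred=T actual=N -> ctr[0]=2
Ev 8: PC=6 idx=0 pred=T actual=N -> ctr[0]=1
Ev 9: PC=6 idx=0 pred=N actual=T -> ctr[0]=2
Ev 10: PC=6 idx=0 pred=T actual=N -> ctr[0]=1
Ev 11: PC=6 idx=0 pred=N actual=N -> ctr[0]=0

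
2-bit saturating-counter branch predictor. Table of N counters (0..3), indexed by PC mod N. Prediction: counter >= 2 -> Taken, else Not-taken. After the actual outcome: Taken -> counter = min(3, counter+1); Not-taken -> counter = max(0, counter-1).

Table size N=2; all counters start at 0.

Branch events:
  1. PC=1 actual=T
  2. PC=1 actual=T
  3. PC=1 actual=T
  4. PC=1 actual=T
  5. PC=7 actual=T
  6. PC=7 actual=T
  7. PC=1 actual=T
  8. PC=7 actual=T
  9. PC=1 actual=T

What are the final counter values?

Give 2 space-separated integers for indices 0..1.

Ev 1: PC=1 idx=1 pred=N actual=T -> ctr[1]=1
Ev 2: PC=1 idx=1 pred=N actual=T -> ctr[1]=2
Ev 3: PC=1 idx=1 pred=T actual=T -> ctr[1]=3
Ev 4: PC=1 idx=1 pred=T actual=T -> ctr[1]=3
Ev 5: PC=7 idx=1 pred=T actual=T -> ctr[1]=3
Ev 6: PC=7 idx=1 pred=T actual=T -> ctr[1]=3
Ev 7: PC=1 idx=1 pred=T actual=T -> ctr[1]=3
Ev 8: PC=7 idx=1 pred=T actual=T -> ctr[1]=3
Ev 9: PC=1 idx=1 pred=T actual=T -> ctr[1]=3

Answer: 0 3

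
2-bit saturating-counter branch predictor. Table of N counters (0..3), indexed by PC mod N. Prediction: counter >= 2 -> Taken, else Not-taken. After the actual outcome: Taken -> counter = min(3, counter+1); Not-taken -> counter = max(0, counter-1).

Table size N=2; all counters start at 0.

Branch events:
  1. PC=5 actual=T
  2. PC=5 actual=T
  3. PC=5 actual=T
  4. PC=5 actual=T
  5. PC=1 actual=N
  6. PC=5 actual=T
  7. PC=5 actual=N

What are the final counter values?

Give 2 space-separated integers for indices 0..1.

Answer: 0 2

Derivation:
Ev 1: PC=5 idx=1 pred=N actual=T -> ctr[1]=1
Ev 2: PC=5 idx=1 pred=N actual=T -> ctr[1]=2
Ev 3: PC=5 idx=1 pred=T actual=T -> ctr[1]=3
Ev 4: PC=5 idx=1 pred=T actual=T -> ctr[1]=3
Ev 5: PC=1 idx=1 pred=T actual=N -> ctr[1]=2
Ev 6: PC=5 idx=1 pred=T actual=T -> ctr[1]=3
Ev 7: PC=5 idx=1 pred=T actual=N -> ctr[1]=2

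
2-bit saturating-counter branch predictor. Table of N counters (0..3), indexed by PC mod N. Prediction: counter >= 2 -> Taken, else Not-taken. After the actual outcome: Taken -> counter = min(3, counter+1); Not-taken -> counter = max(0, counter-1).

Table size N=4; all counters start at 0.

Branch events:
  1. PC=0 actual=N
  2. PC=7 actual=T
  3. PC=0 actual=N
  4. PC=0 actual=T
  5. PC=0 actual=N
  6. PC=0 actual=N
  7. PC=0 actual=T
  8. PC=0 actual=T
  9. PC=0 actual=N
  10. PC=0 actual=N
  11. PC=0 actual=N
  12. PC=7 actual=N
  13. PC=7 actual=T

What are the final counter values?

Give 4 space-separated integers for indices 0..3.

Ev 1: PC=0 idx=0 pred=N actual=N -> ctr[0]=0
Ev 2: PC=7 idx=3 pred=N actual=T -> ctr[3]=1
Ev 3: PC=0 idx=0 pred=N actual=N -> ctr[0]=0
Ev 4: PC=0 idx=0 pred=N actual=T -> ctr[0]=1
Ev 5: PC=0 idx=0 pred=N actual=N -> ctr[0]=0
Ev 6: PC=0 idx=0 pred=N actual=N -> ctr[0]=0
Ev 7: PC=0 idx=0 pred=N actual=T -> ctr[0]=1
Ev 8: PC=0 idx=0 pred=N actual=T -> ctr[0]=2
Ev 9: PC=0 idx=0 pred=T actual=N -> ctr[0]=1
Ev 10: PC=0 idx=0 pred=N actual=N -> ctr[0]=0
Ev 11: PC=0 idx=0 pred=N actual=N -> ctr[0]=0
Ev 12: PC=7 idx=3 pred=N actual=N -> ctr[3]=0
Ev 13: PC=7 idx=3 pred=N actual=T -> ctr[3]=1

Answer: 0 0 0 1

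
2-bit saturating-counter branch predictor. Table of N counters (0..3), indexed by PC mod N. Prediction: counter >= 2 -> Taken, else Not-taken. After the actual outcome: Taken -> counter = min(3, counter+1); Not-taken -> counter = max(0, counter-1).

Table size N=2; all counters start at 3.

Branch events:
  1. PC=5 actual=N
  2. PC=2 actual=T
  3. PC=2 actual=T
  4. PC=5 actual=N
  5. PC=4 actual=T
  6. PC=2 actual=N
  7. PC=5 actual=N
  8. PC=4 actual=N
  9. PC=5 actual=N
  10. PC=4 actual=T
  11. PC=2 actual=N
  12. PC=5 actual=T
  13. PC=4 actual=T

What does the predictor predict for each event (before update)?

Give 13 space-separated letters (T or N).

Ev 1: PC=5 idx=1 pred=T actual=N -> ctr[1]=2
Ev 2: PC=2 idx=0 pred=T actual=T -> ctr[0]=3
Ev 3: PC=2 idx=0 pred=T actual=T -> ctr[0]=3
Ev 4: PC=5 idx=1 pred=T actual=N -> ctr[1]=1
Ev 5: PC=4 idx=0 pred=T actual=T -> ctr[0]=3
Ev 6: PC=2 idx=0 pred=T actual=N -> ctr[0]=2
Ev 7: PC=5 idx=1 pred=N actual=N -> ctr[1]=0
Ev 8: PC=4 idx=0 pred=T actual=N -> ctr[0]=1
Ev 9: PC=5 idx=1 pred=N actual=N -> ctr[1]=0
Ev 10: PC=4 idx=0 pred=N actual=T -> ctr[0]=2
Ev 11: PC=2 idx=0 pred=T actual=N -> ctr[0]=1
Ev 12: PC=5 idx=1 pred=N actual=T -> ctr[1]=1
Ev 13: PC=4 idx=0 pred=N actual=T -> ctr[0]=2

Answer: T T T T T T N T N N T N N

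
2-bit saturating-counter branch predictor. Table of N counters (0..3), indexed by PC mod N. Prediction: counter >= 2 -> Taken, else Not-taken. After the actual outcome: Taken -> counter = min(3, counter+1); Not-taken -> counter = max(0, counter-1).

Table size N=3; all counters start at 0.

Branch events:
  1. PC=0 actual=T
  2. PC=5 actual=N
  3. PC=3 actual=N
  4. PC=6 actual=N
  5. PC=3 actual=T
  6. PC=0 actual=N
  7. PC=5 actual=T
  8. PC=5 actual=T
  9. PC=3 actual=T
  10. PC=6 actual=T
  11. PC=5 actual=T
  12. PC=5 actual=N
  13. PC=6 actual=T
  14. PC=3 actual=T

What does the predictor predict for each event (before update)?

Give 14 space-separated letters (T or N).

Answer: N N N N N N N N N N T T T T

Derivation:
Ev 1: PC=0 idx=0 pred=N actual=T -> ctr[0]=1
Ev 2: PC=5 idx=2 pred=N actual=N -> ctr[2]=0
Ev 3: PC=3 idx=0 pred=N actual=N -> ctr[0]=0
Ev 4: PC=6 idx=0 pred=N actual=N -> ctr[0]=0
Ev 5: PC=3 idx=0 pred=N actual=T -> ctr[0]=1
Ev 6: PC=0 idx=0 pred=N actual=N -> ctr[0]=0
Ev 7: PC=5 idx=2 pred=N actual=T -> ctr[2]=1
Ev 8: PC=5 idx=2 pred=N actual=T -> ctr[2]=2
Ev 9: PC=3 idx=0 pred=N actual=T -> ctr[0]=1
Ev 10: PC=6 idx=0 pred=N actual=T -> ctr[0]=2
Ev 11: PC=5 idx=2 pred=T actual=T -> ctr[2]=3
Ev 12: PC=5 idx=2 pred=T actual=N -> ctr[2]=2
Ev 13: PC=6 idx=0 pred=T actual=T -> ctr[0]=3
Ev 14: PC=3 idx=0 pred=T actual=T -> ctr[0]=3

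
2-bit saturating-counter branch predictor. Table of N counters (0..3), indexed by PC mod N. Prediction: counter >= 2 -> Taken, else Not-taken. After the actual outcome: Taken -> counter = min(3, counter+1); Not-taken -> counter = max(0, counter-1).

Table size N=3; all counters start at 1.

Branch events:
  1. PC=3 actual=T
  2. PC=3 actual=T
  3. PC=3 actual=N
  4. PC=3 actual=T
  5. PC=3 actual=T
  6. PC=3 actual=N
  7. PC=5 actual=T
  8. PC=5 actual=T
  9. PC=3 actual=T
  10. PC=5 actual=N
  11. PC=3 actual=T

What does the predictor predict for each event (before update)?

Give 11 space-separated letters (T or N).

Answer: N T T T T T N T T T T

Derivation:
Ev 1: PC=3 idx=0 pred=N actual=T -> ctr[0]=2
Ev 2: PC=3 idx=0 pred=T actual=T -> ctr[0]=3
Ev 3: PC=3 idx=0 pred=T actual=N -> ctr[0]=2
Ev 4: PC=3 idx=0 pred=T actual=T -> ctr[0]=3
Ev 5: PC=3 idx=0 pred=T actual=T -> ctr[0]=3
Ev 6: PC=3 idx=0 pred=T actual=N -> ctr[0]=2
Ev 7: PC=5 idx=2 pred=N actual=T -> ctr[2]=2
Ev 8: PC=5 idx=2 pred=T actual=T -> ctr[2]=3
Ev 9: PC=3 idx=0 pred=T actual=T -> ctr[0]=3
Ev 10: PC=5 idx=2 pred=T actual=N -> ctr[2]=2
Ev 11: PC=3 idx=0 pred=T actual=T -> ctr[0]=3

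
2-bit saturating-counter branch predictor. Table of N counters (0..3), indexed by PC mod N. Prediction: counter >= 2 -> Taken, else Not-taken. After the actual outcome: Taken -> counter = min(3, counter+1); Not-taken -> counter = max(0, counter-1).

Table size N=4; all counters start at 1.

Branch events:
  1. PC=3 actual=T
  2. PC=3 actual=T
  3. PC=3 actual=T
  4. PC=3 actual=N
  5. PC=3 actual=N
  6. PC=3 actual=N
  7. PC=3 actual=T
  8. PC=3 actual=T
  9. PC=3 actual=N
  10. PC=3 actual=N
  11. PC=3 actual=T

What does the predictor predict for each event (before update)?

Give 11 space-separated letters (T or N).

Ev 1: PC=3 idx=3 pred=N actual=T -> ctr[3]=2
Ev 2: PC=3 idx=3 pred=T actual=T -> ctr[3]=3
Ev 3: PC=3 idx=3 pred=T actual=T -> ctr[3]=3
Ev 4: PC=3 idx=3 pred=T actual=N -> ctr[3]=2
Ev 5: PC=3 idx=3 pred=T actual=N -> ctr[3]=1
Ev 6: PC=3 idx=3 pred=N actual=N -> ctr[3]=0
Ev 7: PC=3 idx=3 pred=N actual=T -> ctr[3]=1
Ev 8: PC=3 idx=3 pred=N actual=T -> ctr[3]=2
Ev 9: PC=3 idx=3 pred=T actual=N -> ctr[3]=1
Ev 10: PC=3 idx=3 pred=N actual=N -> ctr[3]=0
Ev 11: PC=3 idx=3 pred=N actual=T -> ctr[3]=1

Answer: N T T T T N N N T N N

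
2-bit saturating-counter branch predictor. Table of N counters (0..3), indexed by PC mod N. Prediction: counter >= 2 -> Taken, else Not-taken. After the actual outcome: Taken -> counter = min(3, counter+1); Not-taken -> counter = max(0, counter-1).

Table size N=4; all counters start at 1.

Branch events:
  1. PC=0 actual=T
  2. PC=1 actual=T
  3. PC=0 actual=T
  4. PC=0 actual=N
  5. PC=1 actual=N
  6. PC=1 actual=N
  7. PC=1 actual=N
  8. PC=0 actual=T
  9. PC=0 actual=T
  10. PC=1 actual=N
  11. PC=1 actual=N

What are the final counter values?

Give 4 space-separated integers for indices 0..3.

Answer: 3 0 1 1

Derivation:
Ev 1: PC=0 idx=0 pred=N actual=T -> ctr[0]=2
Ev 2: PC=1 idx=1 pred=N actual=T -> ctr[1]=2
Ev 3: PC=0 idx=0 pred=T actual=T -> ctr[0]=3
Ev 4: PC=0 idx=0 pred=T actual=N -> ctr[0]=2
Ev 5: PC=1 idx=1 pred=T actual=N -> ctr[1]=1
Ev 6: PC=1 idx=1 pred=N actual=N -> ctr[1]=0
Ev 7: PC=1 idx=1 pred=N actual=N -> ctr[1]=0
Ev 8: PC=0 idx=0 pred=T actual=T -> ctr[0]=3
Ev 9: PC=0 idx=0 pred=T actual=T -> ctr[0]=3
Ev 10: PC=1 idx=1 pred=N actual=N -> ctr[1]=0
Ev 11: PC=1 idx=1 pred=N actual=N -> ctr[1]=0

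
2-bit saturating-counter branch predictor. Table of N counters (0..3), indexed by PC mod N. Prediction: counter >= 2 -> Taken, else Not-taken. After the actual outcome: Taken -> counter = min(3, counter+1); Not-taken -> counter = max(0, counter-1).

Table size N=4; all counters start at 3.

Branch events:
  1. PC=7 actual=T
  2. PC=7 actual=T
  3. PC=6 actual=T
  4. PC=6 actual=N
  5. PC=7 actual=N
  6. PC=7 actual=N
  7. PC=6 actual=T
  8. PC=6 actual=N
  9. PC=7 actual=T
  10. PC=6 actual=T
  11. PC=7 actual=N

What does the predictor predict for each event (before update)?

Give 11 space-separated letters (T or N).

Ev 1: PC=7 idx=3 pred=T actual=T -> ctr[3]=3
Ev 2: PC=7 idx=3 pred=T actual=T -> ctr[3]=3
Ev 3: PC=6 idx=2 pred=T actual=T -> ctr[2]=3
Ev 4: PC=6 idx=2 pred=T actual=N -> ctr[2]=2
Ev 5: PC=7 idx=3 pred=T actual=N -> ctr[3]=2
Ev 6: PC=7 idx=3 pred=T actual=N -> ctr[3]=1
Ev 7: PC=6 idx=2 pred=T actual=T -> ctr[2]=3
Ev 8: PC=6 idx=2 pred=T actual=N -> ctr[2]=2
Ev 9: PC=7 idx=3 pred=N actual=T -> ctr[3]=2
Ev 10: PC=6 idx=2 pred=T actual=T -> ctr[2]=3
Ev 11: PC=7 idx=3 pred=T actual=N -> ctr[3]=1

Answer: T T T T T T T T N T T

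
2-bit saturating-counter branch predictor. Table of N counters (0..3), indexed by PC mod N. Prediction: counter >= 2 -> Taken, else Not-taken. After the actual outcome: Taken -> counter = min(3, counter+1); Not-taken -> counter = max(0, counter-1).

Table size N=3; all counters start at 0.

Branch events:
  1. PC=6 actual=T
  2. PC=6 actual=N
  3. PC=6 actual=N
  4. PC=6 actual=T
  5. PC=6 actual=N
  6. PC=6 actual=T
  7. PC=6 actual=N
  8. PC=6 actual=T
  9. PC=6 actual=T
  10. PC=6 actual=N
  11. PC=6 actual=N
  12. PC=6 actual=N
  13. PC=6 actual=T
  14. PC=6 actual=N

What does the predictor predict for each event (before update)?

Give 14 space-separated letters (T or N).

Answer: N N N N N N N N N T N N N N

Derivation:
Ev 1: PC=6 idx=0 pred=N actual=T -> ctr[0]=1
Ev 2: PC=6 idx=0 pred=N actual=N -> ctr[0]=0
Ev 3: PC=6 idx=0 pred=N actual=N -> ctr[0]=0
Ev 4: PC=6 idx=0 pred=N actual=T -> ctr[0]=1
Ev 5: PC=6 idx=0 pred=N actual=N -> ctr[0]=0
Ev 6: PC=6 idx=0 pred=N actual=T -> ctr[0]=1
Ev 7: PC=6 idx=0 pred=N actual=N -> ctr[0]=0
Ev 8: PC=6 idx=0 pred=N actual=T -> ctr[0]=1
Ev 9: PC=6 idx=0 pred=N actual=T -> ctr[0]=2
Ev 10: PC=6 idx=0 pred=T actual=N -> ctr[0]=1
Ev 11: PC=6 idx=0 pred=N actual=N -> ctr[0]=0
Ev 12: PC=6 idx=0 pred=N actual=N -> ctr[0]=0
Ev 13: PC=6 idx=0 pred=N actual=T -> ctr[0]=1
Ev 14: PC=6 idx=0 pred=N actual=N -> ctr[0]=0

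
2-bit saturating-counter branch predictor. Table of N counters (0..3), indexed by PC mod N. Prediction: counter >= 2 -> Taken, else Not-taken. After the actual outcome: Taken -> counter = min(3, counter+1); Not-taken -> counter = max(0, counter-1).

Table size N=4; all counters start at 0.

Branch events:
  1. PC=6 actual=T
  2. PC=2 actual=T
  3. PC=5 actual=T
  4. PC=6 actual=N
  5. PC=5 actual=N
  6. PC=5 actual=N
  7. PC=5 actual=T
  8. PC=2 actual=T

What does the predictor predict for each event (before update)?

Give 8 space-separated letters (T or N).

Answer: N N N T N N N N

Derivation:
Ev 1: PC=6 idx=2 pred=N actual=T -> ctr[2]=1
Ev 2: PC=2 idx=2 pred=N actual=T -> ctr[2]=2
Ev 3: PC=5 idx=1 pred=N actual=T -> ctr[1]=1
Ev 4: PC=6 idx=2 pred=T actual=N -> ctr[2]=1
Ev 5: PC=5 idx=1 pred=N actual=N -> ctr[1]=0
Ev 6: PC=5 idx=1 pred=N actual=N -> ctr[1]=0
Ev 7: PC=5 idx=1 pred=N actual=T -> ctr[1]=1
Ev 8: PC=2 idx=2 pred=N actual=T -> ctr[2]=2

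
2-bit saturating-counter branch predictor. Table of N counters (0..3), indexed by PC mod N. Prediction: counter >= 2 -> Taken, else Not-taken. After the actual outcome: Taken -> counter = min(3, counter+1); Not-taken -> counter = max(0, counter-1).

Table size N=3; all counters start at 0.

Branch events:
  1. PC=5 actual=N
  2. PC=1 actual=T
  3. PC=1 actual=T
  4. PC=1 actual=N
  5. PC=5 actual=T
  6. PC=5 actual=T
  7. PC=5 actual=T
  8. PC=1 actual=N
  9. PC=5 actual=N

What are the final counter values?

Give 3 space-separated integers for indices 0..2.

Answer: 0 0 2

Derivation:
Ev 1: PC=5 idx=2 pred=N actual=N -> ctr[2]=0
Ev 2: PC=1 idx=1 pred=N actual=T -> ctr[1]=1
Ev 3: PC=1 idx=1 pred=N actual=T -> ctr[1]=2
Ev 4: PC=1 idx=1 pred=T actual=N -> ctr[1]=1
Ev 5: PC=5 idx=2 pred=N actual=T -> ctr[2]=1
Ev 6: PC=5 idx=2 pred=N actual=T -> ctr[2]=2
Ev 7: PC=5 idx=2 pred=T actual=T -> ctr[2]=3
Ev 8: PC=1 idx=1 pred=N actual=N -> ctr[1]=0
Ev 9: PC=5 idx=2 pred=T actual=N -> ctr[2]=2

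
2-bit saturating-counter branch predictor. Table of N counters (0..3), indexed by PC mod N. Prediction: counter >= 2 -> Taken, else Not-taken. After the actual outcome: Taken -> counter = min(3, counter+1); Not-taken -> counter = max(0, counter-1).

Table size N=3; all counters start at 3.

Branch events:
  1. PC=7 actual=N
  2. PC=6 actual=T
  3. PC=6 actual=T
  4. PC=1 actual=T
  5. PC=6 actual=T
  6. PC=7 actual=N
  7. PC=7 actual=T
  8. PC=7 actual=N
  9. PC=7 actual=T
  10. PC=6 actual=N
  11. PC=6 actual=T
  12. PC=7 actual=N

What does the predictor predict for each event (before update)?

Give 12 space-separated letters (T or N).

Ev 1: PC=7 idx=1 pred=T actual=N -> ctr[1]=2
Ev 2: PC=6 idx=0 pred=T actual=T -> ctr[0]=3
Ev 3: PC=6 idx=0 pred=T actual=T -> ctr[0]=3
Ev 4: PC=1 idx=1 pred=T actual=T -> ctr[1]=3
Ev 5: PC=6 idx=0 pred=T actual=T -> ctr[0]=3
Ev 6: PC=7 idx=1 pred=T actual=N -> ctr[1]=2
Ev 7: PC=7 idx=1 pred=T actual=T -> ctr[1]=3
Ev 8: PC=7 idx=1 pred=T actual=N -> ctr[1]=2
Ev 9: PC=7 idx=1 pred=T actual=T -> ctr[1]=3
Ev 10: PC=6 idx=0 pred=T actual=N -> ctr[0]=2
Ev 11: PC=6 idx=0 pred=T actual=T -> ctr[0]=3
Ev 12: PC=7 idx=1 pred=T actual=N -> ctr[1]=2

Answer: T T T T T T T T T T T T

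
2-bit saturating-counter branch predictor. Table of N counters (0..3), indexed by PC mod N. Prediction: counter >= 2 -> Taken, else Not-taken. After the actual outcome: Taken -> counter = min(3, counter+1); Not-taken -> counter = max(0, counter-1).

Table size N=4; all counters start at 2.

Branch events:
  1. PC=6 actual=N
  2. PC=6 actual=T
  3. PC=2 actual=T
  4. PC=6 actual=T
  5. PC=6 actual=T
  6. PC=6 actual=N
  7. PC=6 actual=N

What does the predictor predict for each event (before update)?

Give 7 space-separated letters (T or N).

Ev 1: PC=6 idx=2 pred=T actual=N -> ctr[2]=1
Ev 2: PC=6 idx=2 pred=N actual=T -> ctr[2]=2
Ev 3: PC=2 idx=2 pred=T actual=T -> ctr[2]=3
Ev 4: PC=6 idx=2 pred=T actual=T -> ctr[2]=3
Ev 5: PC=6 idx=2 pred=T actual=T -> ctr[2]=3
Ev 6: PC=6 idx=2 pred=T actual=N -> ctr[2]=2
Ev 7: PC=6 idx=2 pred=T actual=N -> ctr[2]=1

Answer: T N T T T T T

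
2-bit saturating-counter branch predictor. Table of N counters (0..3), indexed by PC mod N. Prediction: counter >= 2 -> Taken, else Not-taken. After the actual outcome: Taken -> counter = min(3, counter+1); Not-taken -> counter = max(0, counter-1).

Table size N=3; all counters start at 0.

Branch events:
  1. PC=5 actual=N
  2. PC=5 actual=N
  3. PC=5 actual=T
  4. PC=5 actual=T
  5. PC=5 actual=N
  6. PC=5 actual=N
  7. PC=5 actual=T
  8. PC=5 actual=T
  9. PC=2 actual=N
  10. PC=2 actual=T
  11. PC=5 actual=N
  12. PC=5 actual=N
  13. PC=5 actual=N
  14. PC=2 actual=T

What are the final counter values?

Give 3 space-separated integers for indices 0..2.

Answer: 0 0 1

Derivation:
Ev 1: PC=5 idx=2 pred=N actual=N -> ctr[2]=0
Ev 2: PC=5 idx=2 pred=N actual=N -> ctr[2]=0
Ev 3: PC=5 idx=2 pred=N actual=T -> ctr[2]=1
Ev 4: PC=5 idx=2 pred=N actual=T -> ctr[2]=2
Ev 5: PC=5 idx=2 pred=T actual=N -> ctr[2]=1
Ev 6: PC=5 idx=2 pred=N actual=N -> ctr[2]=0
Ev 7: PC=5 idx=2 pred=N actual=T -> ctr[2]=1
Ev 8: PC=5 idx=2 pred=N actual=T -> ctr[2]=2
Ev 9: PC=2 idx=2 pred=T actual=N -> ctr[2]=1
Ev 10: PC=2 idx=2 pred=N actual=T -> ctr[2]=2
Ev 11: PC=5 idx=2 pred=T actual=N -> ctr[2]=1
Ev 12: PC=5 idx=2 pred=N actual=N -> ctr[2]=0
Ev 13: PC=5 idx=2 pred=N actual=N -> ctr[2]=0
Ev 14: PC=2 idx=2 pred=N actual=T -> ctr[2]=1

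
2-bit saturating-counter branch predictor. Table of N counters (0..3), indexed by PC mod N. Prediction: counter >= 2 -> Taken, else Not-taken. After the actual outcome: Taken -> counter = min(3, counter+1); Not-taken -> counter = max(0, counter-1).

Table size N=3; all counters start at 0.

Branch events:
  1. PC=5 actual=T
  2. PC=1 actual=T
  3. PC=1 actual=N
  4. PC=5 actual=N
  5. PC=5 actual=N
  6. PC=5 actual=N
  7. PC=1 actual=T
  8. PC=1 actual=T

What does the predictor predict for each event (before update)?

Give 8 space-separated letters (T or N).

Answer: N N N N N N N N

Derivation:
Ev 1: PC=5 idx=2 pred=N actual=T -> ctr[2]=1
Ev 2: PC=1 idx=1 pred=N actual=T -> ctr[1]=1
Ev 3: PC=1 idx=1 pred=N actual=N -> ctr[1]=0
Ev 4: PC=5 idx=2 pred=N actual=N -> ctr[2]=0
Ev 5: PC=5 idx=2 pred=N actual=N -> ctr[2]=0
Ev 6: PC=5 idx=2 pred=N actual=N -> ctr[2]=0
Ev 7: PC=1 idx=1 pred=N actual=T -> ctr[1]=1
Ev 8: PC=1 idx=1 pred=N actual=T -> ctr[1]=2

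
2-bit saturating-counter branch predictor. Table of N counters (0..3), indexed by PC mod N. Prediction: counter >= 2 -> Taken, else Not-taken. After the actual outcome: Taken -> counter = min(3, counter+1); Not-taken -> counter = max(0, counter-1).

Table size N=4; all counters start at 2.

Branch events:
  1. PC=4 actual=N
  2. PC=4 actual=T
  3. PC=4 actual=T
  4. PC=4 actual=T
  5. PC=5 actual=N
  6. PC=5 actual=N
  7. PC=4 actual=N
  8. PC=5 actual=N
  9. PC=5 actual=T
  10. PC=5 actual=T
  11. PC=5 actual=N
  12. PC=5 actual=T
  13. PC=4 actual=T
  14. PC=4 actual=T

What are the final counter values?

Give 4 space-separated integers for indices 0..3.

Answer: 3 2 2 2

Derivation:
Ev 1: PC=4 idx=0 pred=T actual=N -> ctr[0]=1
Ev 2: PC=4 idx=0 pred=N actual=T -> ctr[0]=2
Ev 3: PC=4 idx=0 pred=T actual=T -> ctr[0]=3
Ev 4: PC=4 idx=0 pred=T actual=T -> ctr[0]=3
Ev 5: PC=5 idx=1 pred=T actual=N -> ctr[1]=1
Ev 6: PC=5 idx=1 pred=N actual=N -> ctr[1]=0
Ev 7: PC=4 idx=0 pred=T actual=N -> ctr[0]=2
Ev 8: PC=5 idx=1 pred=N actual=N -> ctr[1]=0
Ev 9: PC=5 idx=1 pred=N actual=T -> ctr[1]=1
Ev 10: PC=5 idx=1 pred=N actual=T -> ctr[1]=2
Ev 11: PC=5 idx=1 pred=T actual=N -> ctr[1]=1
Ev 12: PC=5 idx=1 pred=N actual=T -> ctr[1]=2
Ev 13: PC=4 idx=0 pred=T actual=T -> ctr[0]=3
Ev 14: PC=4 idx=0 pred=T actual=T -> ctr[0]=3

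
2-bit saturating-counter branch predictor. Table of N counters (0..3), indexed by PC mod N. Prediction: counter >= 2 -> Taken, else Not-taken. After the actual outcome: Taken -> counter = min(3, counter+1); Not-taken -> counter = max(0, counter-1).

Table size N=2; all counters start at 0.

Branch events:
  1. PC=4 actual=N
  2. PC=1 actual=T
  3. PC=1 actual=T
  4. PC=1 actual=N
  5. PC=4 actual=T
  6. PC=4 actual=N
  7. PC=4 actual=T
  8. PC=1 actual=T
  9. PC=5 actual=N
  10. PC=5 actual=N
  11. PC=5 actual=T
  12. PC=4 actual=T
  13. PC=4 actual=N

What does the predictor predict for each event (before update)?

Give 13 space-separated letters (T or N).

Ev 1: PC=4 idx=0 pred=N actual=N -> ctr[0]=0
Ev 2: PC=1 idx=1 pred=N actual=T -> ctr[1]=1
Ev 3: PC=1 idx=1 pred=N actual=T -> ctr[1]=2
Ev 4: PC=1 idx=1 pred=T actual=N -> ctr[1]=1
Ev 5: PC=4 idx=0 pred=N actual=T -> ctr[0]=1
Ev 6: PC=4 idx=0 pred=N actual=N -> ctr[0]=0
Ev 7: PC=4 idx=0 pred=N actual=T -> ctr[0]=1
Ev 8: PC=1 idx=1 pred=N actual=T -> ctr[1]=2
Ev 9: PC=5 idx=1 pred=T actual=N -> ctr[1]=1
Ev 10: PC=5 idx=1 pred=N actual=N -> ctr[1]=0
Ev 11: PC=5 idx=1 pred=N actual=T -> ctr[1]=1
Ev 12: PC=4 idx=0 pred=N actual=T -> ctr[0]=2
Ev 13: PC=4 idx=0 pred=T actual=N -> ctr[0]=1

Answer: N N N T N N N N T N N N T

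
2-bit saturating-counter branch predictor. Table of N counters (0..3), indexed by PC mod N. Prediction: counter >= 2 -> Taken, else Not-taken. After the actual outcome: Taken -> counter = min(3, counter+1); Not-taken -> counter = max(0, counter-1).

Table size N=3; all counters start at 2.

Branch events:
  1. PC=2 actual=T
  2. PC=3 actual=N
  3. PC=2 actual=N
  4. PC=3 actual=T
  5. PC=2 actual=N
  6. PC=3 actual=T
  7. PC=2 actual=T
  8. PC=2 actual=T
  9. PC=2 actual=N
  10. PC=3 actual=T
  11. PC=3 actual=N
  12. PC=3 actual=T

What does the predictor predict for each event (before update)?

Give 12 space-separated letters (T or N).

Ev 1: PC=2 idx=2 pred=T actual=T -> ctr[2]=3
Ev 2: PC=3 idx=0 pred=T actual=N -> ctr[0]=1
Ev 3: PC=2 idx=2 pred=T actual=N -> ctr[2]=2
Ev 4: PC=3 idx=0 pred=N actual=T -> ctr[0]=2
Ev 5: PC=2 idx=2 pred=T actual=N -> ctr[2]=1
Ev 6: PC=3 idx=0 pred=T actual=T -> ctr[0]=3
Ev 7: PC=2 idx=2 pred=N actual=T -> ctr[2]=2
Ev 8: PC=2 idx=2 pred=T actual=T -> ctr[2]=3
Ev 9: PC=2 idx=2 pred=T actual=N -> ctr[2]=2
Ev 10: PC=3 idx=0 pred=T actual=T -> ctr[0]=3
Ev 11: PC=3 idx=0 pred=T actual=N -> ctr[0]=2
Ev 12: PC=3 idx=0 pred=T actual=T -> ctr[0]=3

Answer: T T T N T T N T T T T T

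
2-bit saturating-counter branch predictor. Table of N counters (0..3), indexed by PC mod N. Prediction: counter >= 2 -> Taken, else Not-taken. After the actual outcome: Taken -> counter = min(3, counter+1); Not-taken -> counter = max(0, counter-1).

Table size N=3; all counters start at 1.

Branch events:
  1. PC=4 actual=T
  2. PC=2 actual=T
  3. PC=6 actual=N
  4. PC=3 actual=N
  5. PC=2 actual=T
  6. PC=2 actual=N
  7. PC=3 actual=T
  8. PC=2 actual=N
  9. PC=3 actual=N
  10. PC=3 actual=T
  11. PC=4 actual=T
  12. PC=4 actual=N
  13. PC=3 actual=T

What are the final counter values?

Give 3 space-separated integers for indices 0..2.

Answer: 2 2 1

Derivation:
Ev 1: PC=4 idx=1 pred=N actual=T -> ctr[1]=2
Ev 2: PC=2 idx=2 pred=N actual=T -> ctr[2]=2
Ev 3: PC=6 idx=0 pred=N actual=N -> ctr[0]=0
Ev 4: PC=3 idx=0 pred=N actual=N -> ctr[0]=0
Ev 5: PC=2 idx=2 pred=T actual=T -> ctr[2]=3
Ev 6: PC=2 idx=2 pred=T actual=N -> ctr[2]=2
Ev 7: PC=3 idx=0 pred=N actual=T -> ctr[0]=1
Ev 8: PC=2 idx=2 pred=T actual=N -> ctr[2]=1
Ev 9: PC=3 idx=0 pred=N actual=N -> ctr[0]=0
Ev 10: PC=3 idx=0 pred=N actual=T -> ctr[0]=1
Ev 11: PC=4 idx=1 pred=T actual=T -> ctr[1]=3
Ev 12: PC=4 idx=1 pred=T actual=N -> ctr[1]=2
Ev 13: PC=3 idx=0 pred=N actual=T -> ctr[0]=2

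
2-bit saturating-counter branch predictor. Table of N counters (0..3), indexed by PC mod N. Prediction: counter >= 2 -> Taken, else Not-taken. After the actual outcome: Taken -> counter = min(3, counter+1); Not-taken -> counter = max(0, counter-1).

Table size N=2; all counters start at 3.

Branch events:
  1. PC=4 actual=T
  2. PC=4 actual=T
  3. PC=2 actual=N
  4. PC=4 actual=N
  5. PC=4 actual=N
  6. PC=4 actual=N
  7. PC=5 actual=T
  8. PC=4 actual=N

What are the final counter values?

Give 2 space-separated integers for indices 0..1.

Answer: 0 3

Derivation:
Ev 1: PC=4 idx=0 pred=T actual=T -> ctr[0]=3
Ev 2: PC=4 idx=0 pred=T actual=T -> ctr[0]=3
Ev 3: PC=2 idx=0 pred=T actual=N -> ctr[0]=2
Ev 4: PC=4 idx=0 pred=T actual=N -> ctr[0]=1
Ev 5: PC=4 idx=0 pred=N actual=N -> ctr[0]=0
Ev 6: PC=4 idx=0 pred=N actual=N -> ctr[0]=0
Ev 7: PC=5 idx=1 pred=T actual=T -> ctr[1]=3
Ev 8: PC=4 idx=0 pred=N actual=N -> ctr[0]=0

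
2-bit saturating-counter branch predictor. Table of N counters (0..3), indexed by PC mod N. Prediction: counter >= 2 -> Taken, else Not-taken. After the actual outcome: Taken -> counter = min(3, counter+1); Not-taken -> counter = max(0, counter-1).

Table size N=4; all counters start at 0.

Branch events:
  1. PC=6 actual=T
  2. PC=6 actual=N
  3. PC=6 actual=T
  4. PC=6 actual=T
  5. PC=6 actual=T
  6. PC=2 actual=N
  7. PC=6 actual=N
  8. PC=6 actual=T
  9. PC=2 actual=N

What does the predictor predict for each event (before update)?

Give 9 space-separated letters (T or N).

Answer: N N N N T T T N T

Derivation:
Ev 1: PC=6 idx=2 pred=N actual=T -> ctr[2]=1
Ev 2: PC=6 idx=2 pred=N actual=N -> ctr[2]=0
Ev 3: PC=6 idx=2 pred=N actual=T -> ctr[2]=1
Ev 4: PC=6 idx=2 pred=N actual=T -> ctr[2]=2
Ev 5: PC=6 idx=2 pred=T actual=T -> ctr[2]=3
Ev 6: PC=2 idx=2 pred=T actual=N -> ctr[2]=2
Ev 7: PC=6 idx=2 pred=T actual=N -> ctr[2]=1
Ev 8: PC=6 idx=2 pred=N actual=T -> ctr[2]=2
Ev 9: PC=2 idx=2 pred=T actual=N -> ctr[2]=1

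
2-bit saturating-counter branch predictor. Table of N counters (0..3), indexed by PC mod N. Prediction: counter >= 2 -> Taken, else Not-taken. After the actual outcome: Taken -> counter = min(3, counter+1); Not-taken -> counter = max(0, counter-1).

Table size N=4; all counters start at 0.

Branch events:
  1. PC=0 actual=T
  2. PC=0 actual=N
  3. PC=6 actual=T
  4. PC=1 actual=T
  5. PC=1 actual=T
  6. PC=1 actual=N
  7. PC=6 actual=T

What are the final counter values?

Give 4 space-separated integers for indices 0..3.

Answer: 0 1 2 0

Derivation:
Ev 1: PC=0 idx=0 pred=N actual=T -> ctr[0]=1
Ev 2: PC=0 idx=0 pred=N actual=N -> ctr[0]=0
Ev 3: PC=6 idx=2 pred=N actual=T -> ctr[2]=1
Ev 4: PC=1 idx=1 pred=N actual=T -> ctr[1]=1
Ev 5: PC=1 idx=1 pred=N actual=T -> ctr[1]=2
Ev 6: PC=1 idx=1 pred=T actual=N -> ctr[1]=1
Ev 7: PC=6 idx=2 pred=N actual=T -> ctr[2]=2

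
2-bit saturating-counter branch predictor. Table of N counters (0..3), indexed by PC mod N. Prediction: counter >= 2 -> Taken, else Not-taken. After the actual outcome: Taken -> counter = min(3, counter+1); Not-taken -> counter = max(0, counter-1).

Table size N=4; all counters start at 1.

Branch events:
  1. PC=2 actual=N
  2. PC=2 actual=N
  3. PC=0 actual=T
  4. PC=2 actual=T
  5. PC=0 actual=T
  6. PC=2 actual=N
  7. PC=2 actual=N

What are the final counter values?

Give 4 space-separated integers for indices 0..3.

Ev 1: PC=2 idx=2 pred=N actual=N -> ctr[2]=0
Ev 2: PC=2 idx=2 pred=N actual=N -> ctr[2]=0
Ev 3: PC=0 idx=0 pred=N actual=T -> ctr[0]=2
Ev 4: PC=2 idx=2 pred=N actual=T -> ctr[2]=1
Ev 5: PC=0 idx=0 pred=T actual=T -> ctr[0]=3
Ev 6: PC=2 idx=2 pred=N actual=N -> ctr[2]=0
Ev 7: PC=2 idx=2 pred=N actual=N -> ctr[2]=0

Answer: 3 1 0 1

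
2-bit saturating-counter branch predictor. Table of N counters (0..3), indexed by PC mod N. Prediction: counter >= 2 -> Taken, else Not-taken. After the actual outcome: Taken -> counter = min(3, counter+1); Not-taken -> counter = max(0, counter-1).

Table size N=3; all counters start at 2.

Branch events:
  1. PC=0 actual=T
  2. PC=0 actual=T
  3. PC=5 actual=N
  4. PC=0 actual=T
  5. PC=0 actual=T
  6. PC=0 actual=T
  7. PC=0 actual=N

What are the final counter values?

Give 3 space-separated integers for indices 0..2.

Answer: 2 2 1

Derivation:
Ev 1: PC=0 idx=0 pred=T actual=T -> ctr[0]=3
Ev 2: PC=0 idx=0 pred=T actual=T -> ctr[0]=3
Ev 3: PC=5 idx=2 pred=T actual=N -> ctr[2]=1
Ev 4: PC=0 idx=0 pred=T actual=T -> ctr[0]=3
Ev 5: PC=0 idx=0 pred=T actual=T -> ctr[0]=3
Ev 6: PC=0 idx=0 pred=T actual=T -> ctr[0]=3
Ev 7: PC=0 idx=0 pred=T actual=N -> ctr[0]=2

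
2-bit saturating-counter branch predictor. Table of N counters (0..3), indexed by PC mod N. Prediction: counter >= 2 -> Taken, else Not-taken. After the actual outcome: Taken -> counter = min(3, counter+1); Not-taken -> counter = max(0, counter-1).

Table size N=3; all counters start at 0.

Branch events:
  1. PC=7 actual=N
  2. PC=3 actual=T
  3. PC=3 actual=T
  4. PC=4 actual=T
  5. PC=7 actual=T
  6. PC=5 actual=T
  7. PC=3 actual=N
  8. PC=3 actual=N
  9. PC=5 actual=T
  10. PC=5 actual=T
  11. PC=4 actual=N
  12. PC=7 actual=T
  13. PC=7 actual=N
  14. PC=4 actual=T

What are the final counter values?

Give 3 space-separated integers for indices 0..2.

Answer: 0 2 3

Derivation:
Ev 1: PC=7 idx=1 pred=N actual=N -> ctr[1]=0
Ev 2: PC=3 idx=0 pred=N actual=T -> ctr[0]=1
Ev 3: PC=3 idx=0 pred=N actual=T -> ctr[0]=2
Ev 4: PC=4 idx=1 pred=N actual=T -> ctr[1]=1
Ev 5: PC=7 idx=1 pred=N actual=T -> ctr[1]=2
Ev 6: PC=5 idx=2 pred=N actual=T -> ctr[2]=1
Ev 7: PC=3 idx=0 pred=T actual=N -> ctr[0]=1
Ev 8: PC=3 idx=0 pred=N actual=N -> ctr[0]=0
Ev 9: PC=5 idx=2 pred=N actual=T -> ctr[2]=2
Ev 10: PC=5 idx=2 pred=T actual=T -> ctr[2]=3
Ev 11: PC=4 idx=1 pred=T actual=N -> ctr[1]=1
Ev 12: PC=7 idx=1 pred=N actual=T -> ctr[1]=2
Ev 13: PC=7 idx=1 pred=T actual=N -> ctr[1]=1
Ev 14: PC=4 idx=1 pred=N actual=T -> ctr[1]=2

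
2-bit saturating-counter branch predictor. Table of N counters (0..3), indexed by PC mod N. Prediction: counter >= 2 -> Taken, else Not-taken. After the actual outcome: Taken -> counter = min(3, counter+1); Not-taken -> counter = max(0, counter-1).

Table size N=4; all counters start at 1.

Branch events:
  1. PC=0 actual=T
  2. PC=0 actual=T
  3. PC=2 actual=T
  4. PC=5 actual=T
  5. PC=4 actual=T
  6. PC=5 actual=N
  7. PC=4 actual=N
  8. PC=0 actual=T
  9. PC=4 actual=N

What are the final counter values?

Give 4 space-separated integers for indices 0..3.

Answer: 2 1 2 1

Derivation:
Ev 1: PC=0 idx=0 pred=N actual=T -> ctr[0]=2
Ev 2: PC=0 idx=0 pred=T actual=T -> ctr[0]=3
Ev 3: PC=2 idx=2 pred=N actual=T -> ctr[2]=2
Ev 4: PC=5 idx=1 pred=N actual=T -> ctr[1]=2
Ev 5: PC=4 idx=0 pred=T actual=T -> ctr[0]=3
Ev 6: PC=5 idx=1 pred=T actual=N -> ctr[1]=1
Ev 7: PC=4 idx=0 pred=T actual=N -> ctr[0]=2
Ev 8: PC=0 idx=0 pred=T actual=T -> ctr[0]=3
Ev 9: PC=4 idx=0 pred=T actual=N -> ctr[0]=2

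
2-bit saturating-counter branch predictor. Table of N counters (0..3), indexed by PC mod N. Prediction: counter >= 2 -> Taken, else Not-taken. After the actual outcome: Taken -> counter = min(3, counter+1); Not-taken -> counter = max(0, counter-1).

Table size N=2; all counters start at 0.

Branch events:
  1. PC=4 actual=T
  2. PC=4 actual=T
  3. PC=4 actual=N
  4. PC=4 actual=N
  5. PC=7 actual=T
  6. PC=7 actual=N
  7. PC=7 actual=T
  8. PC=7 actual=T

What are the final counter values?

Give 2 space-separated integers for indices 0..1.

Answer: 0 2

Derivation:
Ev 1: PC=4 idx=0 pred=N actual=T -> ctr[0]=1
Ev 2: PC=4 idx=0 pred=N actual=T -> ctr[0]=2
Ev 3: PC=4 idx=0 pred=T actual=N -> ctr[0]=1
Ev 4: PC=4 idx=0 pred=N actual=N -> ctr[0]=0
Ev 5: PC=7 idx=1 pred=N actual=T -> ctr[1]=1
Ev 6: PC=7 idx=1 pred=N actual=N -> ctr[1]=0
Ev 7: PC=7 idx=1 pred=N actual=T -> ctr[1]=1
Ev 8: PC=7 idx=1 pred=N actual=T -> ctr[1]=2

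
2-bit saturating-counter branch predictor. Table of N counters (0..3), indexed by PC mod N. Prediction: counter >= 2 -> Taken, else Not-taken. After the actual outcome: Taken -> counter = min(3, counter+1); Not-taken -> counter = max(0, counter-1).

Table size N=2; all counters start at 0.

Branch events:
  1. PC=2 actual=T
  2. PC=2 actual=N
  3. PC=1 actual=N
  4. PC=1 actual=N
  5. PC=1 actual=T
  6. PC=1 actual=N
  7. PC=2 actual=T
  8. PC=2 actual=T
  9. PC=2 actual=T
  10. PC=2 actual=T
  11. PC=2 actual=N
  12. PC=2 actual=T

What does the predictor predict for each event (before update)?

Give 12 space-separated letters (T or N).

Ev 1: PC=2 idx=0 pred=N actual=T -> ctr[0]=1
Ev 2: PC=2 idx=0 pred=N actual=N -> ctr[0]=0
Ev 3: PC=1 idx=1 pred=N actual=N -> ctr[1]=0
Ev 4: PC=1 idx=1 pred=N actual=N -> ctr[1]=0
Ev 5: PC=1 idx=1 pred=N actual=T -> ctr[1]=1
Ev 6: PC=1 idx=1 pred=N actual=N -> ctr[1]=0
Ev 7: PC=2 idx=0 pred=N actual=T -> ctr[0]=1
Ev 8: PC=2 idx=0 pred=N actual=T -> ctr[0]=2
Ev 9: PC=2 idx=0 pred=T actual=T -> ctr[0]=3
Ev 10: PC=2 idx=0 pred=T actual=T -> ctr[0]=3
Ev 11: PC=2 idx=0 pred=T actual=N -> ctr[0]=2
Ev 12: PC=2 idx=0 pred=T actual=T -> ctr[0]=3

Answer: N N N N N N N N T T T T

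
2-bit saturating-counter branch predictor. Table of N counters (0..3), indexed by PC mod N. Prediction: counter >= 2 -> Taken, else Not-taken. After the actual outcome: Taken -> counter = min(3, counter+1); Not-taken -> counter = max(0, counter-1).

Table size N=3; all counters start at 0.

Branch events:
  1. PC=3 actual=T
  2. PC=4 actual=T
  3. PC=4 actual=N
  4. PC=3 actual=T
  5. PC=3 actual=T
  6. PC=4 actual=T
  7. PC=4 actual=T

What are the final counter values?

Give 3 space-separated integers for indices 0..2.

Answer: 3 2 0

Derivation:
Ev 1: PC=3 idx=0 pred=N actual=T -> ctr[0]=1
Ev 2: PC=4 idx=1 pred=N actual=T -> ctr[1]=1
Ev 3: PC=4 idx=1 pred=N actual=N -> ctr[1]=0
Ev 4: PC=3 idx=0 pred=N actual=T -> ctr[0]=2
Ev 5: PC=3 idx=0 pred=T actual=T -> ctr[0]=3
Ev 6: PC=4 idx=1 pred=N actual=T -> ctr[1]=1
Ev 7: PC=4 idx=1 pred=N actual=T -> ctr[1]=2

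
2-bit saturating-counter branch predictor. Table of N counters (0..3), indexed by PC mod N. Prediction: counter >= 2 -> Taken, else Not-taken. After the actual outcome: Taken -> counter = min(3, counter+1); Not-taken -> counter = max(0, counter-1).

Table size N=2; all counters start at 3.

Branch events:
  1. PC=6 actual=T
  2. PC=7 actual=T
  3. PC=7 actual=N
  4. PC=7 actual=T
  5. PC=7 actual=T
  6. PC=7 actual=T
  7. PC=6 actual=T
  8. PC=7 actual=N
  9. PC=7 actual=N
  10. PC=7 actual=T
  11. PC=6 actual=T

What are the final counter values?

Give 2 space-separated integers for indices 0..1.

Ev 1: PC=6 idx=0 pred=T actual=T -> ctr[0]=3
Ev 2: PC=7 idx=1 pred=T actual=T -> ctr[1]=3
Ev 3: PC=7 idx=1 pred=T actual=N -> ctr[1]=2
Ev 4: PC=7 idx=1 pred=T actual=T -> ctr[1]=3
Ev 5: PC=7 idx=1 pred=T actual=T -> ctr[1]=3
Ev 6: PC=7 idx=1 pred=T actual=T -> ctr[1]=3
Ev 7: PC=6 idx=0 pred=T actual=T -> ctr[0]=3
Ev 8: PC=7 idx=1 pred=T actual=N -> ctr[1]=2
Ev 9: PC=7 idx=1 pred=T actual=N -> ctr[1]=1
Ev 10: PC=7 idx=1 pred=N actual=T -> ctr[1]=2
Ev 11: PC=6 idx=0 pred=T actual=T -> ctr[0]=3

Answer: 3 2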